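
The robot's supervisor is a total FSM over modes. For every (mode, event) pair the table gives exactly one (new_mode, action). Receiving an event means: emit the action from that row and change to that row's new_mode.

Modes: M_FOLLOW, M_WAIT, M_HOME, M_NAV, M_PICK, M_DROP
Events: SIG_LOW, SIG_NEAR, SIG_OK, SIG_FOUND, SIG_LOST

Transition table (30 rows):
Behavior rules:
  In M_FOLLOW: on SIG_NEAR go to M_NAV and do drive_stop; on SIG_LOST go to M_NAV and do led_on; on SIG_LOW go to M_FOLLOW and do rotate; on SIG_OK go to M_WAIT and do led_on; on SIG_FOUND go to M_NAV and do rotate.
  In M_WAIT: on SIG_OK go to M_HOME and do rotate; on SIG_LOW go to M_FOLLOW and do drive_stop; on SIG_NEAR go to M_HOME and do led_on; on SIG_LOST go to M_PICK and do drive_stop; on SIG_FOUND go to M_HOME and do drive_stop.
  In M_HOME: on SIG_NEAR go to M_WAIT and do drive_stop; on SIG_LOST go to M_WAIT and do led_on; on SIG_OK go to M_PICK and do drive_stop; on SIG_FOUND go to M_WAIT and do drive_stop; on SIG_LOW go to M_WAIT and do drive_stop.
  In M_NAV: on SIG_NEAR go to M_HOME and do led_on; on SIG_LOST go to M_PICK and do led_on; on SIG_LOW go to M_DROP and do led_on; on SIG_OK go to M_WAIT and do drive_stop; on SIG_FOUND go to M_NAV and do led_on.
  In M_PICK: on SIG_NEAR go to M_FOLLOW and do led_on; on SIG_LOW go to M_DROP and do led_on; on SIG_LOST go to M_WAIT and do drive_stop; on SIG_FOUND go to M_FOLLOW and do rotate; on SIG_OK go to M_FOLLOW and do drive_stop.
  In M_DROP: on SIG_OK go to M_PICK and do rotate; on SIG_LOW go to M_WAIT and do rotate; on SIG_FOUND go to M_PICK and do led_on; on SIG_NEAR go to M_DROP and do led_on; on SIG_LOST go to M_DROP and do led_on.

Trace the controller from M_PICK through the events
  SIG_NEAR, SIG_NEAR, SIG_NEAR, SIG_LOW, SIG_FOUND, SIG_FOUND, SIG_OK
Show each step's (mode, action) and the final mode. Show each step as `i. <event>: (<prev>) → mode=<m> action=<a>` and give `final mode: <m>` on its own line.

final mode: M_HOME

1. SIG_NEAR: (M_PICK) → mode=M_FOLLOW action=led_on
2. SIG_NEAR: (M_FOLLOW) → mode=M_NAV action=drive_stop
3. SIG_NEAR: (M_NAV) → mode=M_HOME action=led_on
4. SIG_LOW: (M_HOME) → mode=M_WAIT action=drive_stop
5. SIG_FOUND: (M_WAIT) → mode=M_HOME action=drive_stop
6. SIG_FOUND: (M_HOME) → mode=M_WAIT action=drive_stop
7. SIG_OK: (M_WAIT) → mode=M_HOME action=rotate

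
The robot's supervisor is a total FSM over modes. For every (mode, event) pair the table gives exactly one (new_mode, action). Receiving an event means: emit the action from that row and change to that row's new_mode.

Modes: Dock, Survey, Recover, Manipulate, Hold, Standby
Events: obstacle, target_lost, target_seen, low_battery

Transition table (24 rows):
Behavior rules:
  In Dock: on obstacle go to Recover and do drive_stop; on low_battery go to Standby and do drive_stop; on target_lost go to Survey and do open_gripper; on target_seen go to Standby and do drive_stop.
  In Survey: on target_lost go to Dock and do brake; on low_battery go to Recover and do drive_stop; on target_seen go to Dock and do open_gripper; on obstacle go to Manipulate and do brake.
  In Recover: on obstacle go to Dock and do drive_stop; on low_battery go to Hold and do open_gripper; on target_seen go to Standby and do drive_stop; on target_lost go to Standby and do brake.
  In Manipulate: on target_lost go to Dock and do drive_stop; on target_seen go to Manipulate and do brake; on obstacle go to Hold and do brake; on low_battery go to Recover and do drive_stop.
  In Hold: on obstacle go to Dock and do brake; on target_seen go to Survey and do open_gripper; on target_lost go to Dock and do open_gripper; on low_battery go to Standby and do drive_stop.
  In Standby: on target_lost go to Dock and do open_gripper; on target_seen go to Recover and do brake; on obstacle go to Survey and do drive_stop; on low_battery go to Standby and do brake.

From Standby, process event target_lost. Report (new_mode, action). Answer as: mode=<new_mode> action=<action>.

current mode = Standby; filter table to that mode:
  (Standby, target_lost) → (Dock, open_gripper)  ← event matches
  (Standby, target_seen) → (Recover, brake)
  (Standby, obstacle) → (Survey, drive_stop)
  (Standby, low_battery) → (Standby, brake)
event = target_lost selects (Dock, open_gripper)

mode=Dock action=open_gripper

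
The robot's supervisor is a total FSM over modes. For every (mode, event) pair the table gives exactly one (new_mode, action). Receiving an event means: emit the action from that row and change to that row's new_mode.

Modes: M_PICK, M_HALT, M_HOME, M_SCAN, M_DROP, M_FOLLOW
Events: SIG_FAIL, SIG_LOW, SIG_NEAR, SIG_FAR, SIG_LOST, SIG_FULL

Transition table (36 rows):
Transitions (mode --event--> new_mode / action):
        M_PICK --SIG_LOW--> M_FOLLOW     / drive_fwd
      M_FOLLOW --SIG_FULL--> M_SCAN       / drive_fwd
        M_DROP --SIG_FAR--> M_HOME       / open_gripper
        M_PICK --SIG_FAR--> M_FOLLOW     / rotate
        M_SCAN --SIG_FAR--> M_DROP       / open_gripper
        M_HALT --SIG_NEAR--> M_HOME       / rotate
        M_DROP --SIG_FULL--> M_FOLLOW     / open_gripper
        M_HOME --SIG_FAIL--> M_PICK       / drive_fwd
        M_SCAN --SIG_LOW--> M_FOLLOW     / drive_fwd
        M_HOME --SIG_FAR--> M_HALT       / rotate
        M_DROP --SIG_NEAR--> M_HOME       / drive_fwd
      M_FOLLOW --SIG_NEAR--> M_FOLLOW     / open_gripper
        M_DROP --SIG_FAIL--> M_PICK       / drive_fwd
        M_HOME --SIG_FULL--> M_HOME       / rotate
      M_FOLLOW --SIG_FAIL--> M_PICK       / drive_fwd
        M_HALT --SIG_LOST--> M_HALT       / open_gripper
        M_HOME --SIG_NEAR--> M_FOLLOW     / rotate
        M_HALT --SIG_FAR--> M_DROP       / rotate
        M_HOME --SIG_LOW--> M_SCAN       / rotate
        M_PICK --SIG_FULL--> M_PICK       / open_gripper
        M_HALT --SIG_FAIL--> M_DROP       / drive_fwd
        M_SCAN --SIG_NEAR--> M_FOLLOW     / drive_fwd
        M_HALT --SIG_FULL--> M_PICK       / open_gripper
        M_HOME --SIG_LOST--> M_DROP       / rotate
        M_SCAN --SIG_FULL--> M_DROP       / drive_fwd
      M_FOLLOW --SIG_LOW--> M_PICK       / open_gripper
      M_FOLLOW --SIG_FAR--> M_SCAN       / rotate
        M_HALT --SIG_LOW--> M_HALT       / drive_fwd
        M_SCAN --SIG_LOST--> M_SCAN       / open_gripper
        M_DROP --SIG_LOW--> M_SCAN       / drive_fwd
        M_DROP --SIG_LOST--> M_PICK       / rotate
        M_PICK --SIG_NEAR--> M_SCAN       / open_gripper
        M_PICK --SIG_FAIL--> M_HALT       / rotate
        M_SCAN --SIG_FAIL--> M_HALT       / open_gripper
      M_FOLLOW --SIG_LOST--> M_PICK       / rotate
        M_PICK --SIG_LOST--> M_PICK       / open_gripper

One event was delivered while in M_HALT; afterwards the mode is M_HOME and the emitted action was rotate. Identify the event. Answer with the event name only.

SIG_NEAR

try SIG_FAIL: (M_HALT, SIG_FAIL) → (M_DROP, drive_fwd)
try SIG_LOW: (M_HALT, SIG_LOW) → (M_HALT, drive_fwd)
try SIG_NEAR: (M_HALT, SIG_NEAR) → (M_HOME, rotate)  ← matches
try SIG_FAR: (M_HALT, SIG_FAR) → (M_DROP, rotate)
try SIG_LOST: (M_HALT, SIG_LOST) → (M_HALT, open_gripper)
try SIG_FULL: (M_HALT, SIG_FULL) → (M_PICK, open_gripper)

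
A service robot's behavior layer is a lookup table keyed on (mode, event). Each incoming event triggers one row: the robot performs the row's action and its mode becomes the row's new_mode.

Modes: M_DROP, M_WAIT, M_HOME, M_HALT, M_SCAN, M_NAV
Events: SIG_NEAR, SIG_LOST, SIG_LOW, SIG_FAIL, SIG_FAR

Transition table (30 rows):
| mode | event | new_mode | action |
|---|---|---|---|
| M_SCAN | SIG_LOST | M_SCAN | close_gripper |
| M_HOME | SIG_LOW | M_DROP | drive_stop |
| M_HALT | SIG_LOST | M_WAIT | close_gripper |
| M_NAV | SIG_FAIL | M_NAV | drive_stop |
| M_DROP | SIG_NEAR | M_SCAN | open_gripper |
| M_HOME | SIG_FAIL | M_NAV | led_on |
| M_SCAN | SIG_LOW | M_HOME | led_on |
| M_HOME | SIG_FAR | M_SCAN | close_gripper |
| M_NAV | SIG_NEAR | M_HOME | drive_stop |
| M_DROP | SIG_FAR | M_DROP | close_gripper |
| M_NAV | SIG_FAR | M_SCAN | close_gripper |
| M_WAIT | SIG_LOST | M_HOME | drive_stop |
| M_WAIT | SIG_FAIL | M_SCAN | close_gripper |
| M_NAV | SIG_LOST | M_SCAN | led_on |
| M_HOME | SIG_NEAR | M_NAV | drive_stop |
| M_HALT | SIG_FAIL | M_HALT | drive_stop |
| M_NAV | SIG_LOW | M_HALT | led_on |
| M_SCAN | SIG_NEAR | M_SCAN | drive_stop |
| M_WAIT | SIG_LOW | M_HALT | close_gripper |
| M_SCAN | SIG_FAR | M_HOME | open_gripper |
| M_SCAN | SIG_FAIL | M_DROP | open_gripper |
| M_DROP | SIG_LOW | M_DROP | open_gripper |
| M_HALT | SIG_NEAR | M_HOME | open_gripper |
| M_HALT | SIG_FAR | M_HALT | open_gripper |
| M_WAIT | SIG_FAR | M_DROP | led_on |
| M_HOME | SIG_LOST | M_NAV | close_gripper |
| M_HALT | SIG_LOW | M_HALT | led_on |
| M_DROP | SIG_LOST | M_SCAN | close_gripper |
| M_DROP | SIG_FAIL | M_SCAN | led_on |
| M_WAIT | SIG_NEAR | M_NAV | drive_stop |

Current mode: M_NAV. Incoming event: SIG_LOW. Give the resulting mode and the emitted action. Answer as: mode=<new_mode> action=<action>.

current mode = M_NAV; filter table to that mode:
  (M_NAV, SIG_FAIL) → (M_NAV, drive_stop)
  (M_NAV, SIG_NEAR) → (M_HOME, drive_stop)
  (M_NAV, SIG_FAR) → (M_SCAN, close_gripper)
  (M_NAV, SIG_LOST) → (M_SCAN, led_on)
  (M_NAV, SIG_LOW) → (M_HALT, led_on)  ← event matches
event = SIG_LOW selects (M_HALT, led_on)

mode=M_HALT action=led_on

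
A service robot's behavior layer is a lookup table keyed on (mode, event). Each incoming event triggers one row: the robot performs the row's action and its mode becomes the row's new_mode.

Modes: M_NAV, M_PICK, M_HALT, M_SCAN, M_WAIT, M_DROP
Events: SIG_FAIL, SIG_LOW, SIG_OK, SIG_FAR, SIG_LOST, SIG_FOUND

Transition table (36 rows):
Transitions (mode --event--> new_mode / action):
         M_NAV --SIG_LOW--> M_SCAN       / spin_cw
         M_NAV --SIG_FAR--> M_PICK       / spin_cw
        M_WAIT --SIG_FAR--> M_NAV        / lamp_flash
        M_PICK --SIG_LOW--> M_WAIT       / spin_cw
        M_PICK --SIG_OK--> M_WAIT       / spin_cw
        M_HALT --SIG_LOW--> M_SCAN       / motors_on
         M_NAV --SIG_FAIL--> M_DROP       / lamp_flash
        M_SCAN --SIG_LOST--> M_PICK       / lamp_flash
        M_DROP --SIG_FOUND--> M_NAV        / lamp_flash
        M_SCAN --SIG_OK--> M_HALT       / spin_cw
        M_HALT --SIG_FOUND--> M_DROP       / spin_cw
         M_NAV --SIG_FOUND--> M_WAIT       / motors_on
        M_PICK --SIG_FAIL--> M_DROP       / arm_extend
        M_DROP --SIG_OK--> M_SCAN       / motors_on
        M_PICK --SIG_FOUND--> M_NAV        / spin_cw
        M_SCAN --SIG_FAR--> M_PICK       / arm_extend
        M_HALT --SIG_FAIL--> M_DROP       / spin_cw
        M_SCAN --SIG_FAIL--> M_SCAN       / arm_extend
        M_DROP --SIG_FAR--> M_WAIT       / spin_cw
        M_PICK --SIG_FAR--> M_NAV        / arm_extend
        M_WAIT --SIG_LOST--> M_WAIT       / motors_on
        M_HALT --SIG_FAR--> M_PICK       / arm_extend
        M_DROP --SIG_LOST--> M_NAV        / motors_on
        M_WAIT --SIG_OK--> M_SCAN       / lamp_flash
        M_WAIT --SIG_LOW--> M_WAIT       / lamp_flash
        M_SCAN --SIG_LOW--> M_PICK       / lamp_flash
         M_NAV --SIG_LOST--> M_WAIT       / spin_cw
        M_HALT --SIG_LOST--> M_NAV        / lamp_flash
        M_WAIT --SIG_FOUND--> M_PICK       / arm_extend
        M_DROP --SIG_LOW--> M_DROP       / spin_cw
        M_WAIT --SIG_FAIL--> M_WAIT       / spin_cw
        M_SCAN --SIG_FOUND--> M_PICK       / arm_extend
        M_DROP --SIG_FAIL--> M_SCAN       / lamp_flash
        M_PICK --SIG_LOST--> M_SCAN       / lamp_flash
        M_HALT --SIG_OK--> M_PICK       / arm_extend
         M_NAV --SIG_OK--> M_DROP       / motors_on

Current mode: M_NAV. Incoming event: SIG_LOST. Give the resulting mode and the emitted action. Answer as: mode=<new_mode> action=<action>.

current mode = M_NAV; filter table to that mode:
  (M_NAV, SIG_LOW) → (M_SCAN, spin_cw)
  (M_NAV, SIG_FAR) → (M_PICK, spin_cw)
  (M_NAV, SIG_FAIL) → (M_DROP, lamp_flash)
  (M_NAV, SIG_FOUND) → (M_WAIT, motors_on)
  (M_NAV, SIG_LOST) → (M_WAIT, spin_cw)  ← event matches
  (M_NAV, SIG_OK) → (M_DROP, motors_on)
event = SIG_LOST selects (M_WAIT, spin_cw)

mode=M_WAIT action=spin_cw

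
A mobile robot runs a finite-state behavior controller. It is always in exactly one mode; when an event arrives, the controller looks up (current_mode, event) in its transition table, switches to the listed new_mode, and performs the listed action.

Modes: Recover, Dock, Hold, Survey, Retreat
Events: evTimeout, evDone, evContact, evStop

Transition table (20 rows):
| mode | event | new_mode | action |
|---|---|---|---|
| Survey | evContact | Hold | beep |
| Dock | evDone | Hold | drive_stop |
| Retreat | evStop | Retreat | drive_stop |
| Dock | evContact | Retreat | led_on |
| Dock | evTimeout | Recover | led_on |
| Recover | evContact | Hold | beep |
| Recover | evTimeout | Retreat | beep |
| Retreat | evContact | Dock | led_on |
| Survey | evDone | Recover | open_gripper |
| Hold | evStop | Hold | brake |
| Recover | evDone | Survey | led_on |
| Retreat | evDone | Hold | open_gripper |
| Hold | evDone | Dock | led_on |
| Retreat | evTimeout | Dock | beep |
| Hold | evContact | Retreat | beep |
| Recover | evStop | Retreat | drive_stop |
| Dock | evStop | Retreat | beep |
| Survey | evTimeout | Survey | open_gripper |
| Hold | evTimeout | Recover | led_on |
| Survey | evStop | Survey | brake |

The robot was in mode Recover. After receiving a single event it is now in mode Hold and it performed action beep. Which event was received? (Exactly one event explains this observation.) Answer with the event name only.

evContact

try evTimeout: (Recover, evTimeout) → (Retreat, beep)
try evDone: (Recover, evDone) → (Survey, led_on)
try evContact: (Recover, evContact) → (Hold, beep)  ← matches
try evStop: (Recover, evStop) → (Retreat, drive_stop)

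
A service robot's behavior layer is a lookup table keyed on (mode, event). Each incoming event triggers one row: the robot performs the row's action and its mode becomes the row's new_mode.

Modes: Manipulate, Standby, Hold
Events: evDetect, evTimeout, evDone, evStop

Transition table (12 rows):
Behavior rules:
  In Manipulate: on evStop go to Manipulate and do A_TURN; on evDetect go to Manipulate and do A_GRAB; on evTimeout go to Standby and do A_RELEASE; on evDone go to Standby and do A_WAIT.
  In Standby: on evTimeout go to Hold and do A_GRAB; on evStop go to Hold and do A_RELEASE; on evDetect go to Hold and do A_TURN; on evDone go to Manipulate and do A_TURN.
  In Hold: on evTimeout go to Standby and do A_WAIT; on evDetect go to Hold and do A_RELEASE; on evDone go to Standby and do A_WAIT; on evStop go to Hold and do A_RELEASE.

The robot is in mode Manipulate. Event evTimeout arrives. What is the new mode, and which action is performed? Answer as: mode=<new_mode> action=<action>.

current mode = Manipulate; filter table to that mode:
  (Manipulate, evStop) → (Manipulate, A_TURN)
  (Manipulate, evDetect) → (Manipulate, A_GRAB)
  (Manipulate, evTimeout) → (Standby, A_RELEASE)  ← event matches
  (Manipulate, evDone) → (Standby, A_WAIT)
event = evTimeout selects (Standby, A_RELEASE)

mode=Standby action=A_RELEASE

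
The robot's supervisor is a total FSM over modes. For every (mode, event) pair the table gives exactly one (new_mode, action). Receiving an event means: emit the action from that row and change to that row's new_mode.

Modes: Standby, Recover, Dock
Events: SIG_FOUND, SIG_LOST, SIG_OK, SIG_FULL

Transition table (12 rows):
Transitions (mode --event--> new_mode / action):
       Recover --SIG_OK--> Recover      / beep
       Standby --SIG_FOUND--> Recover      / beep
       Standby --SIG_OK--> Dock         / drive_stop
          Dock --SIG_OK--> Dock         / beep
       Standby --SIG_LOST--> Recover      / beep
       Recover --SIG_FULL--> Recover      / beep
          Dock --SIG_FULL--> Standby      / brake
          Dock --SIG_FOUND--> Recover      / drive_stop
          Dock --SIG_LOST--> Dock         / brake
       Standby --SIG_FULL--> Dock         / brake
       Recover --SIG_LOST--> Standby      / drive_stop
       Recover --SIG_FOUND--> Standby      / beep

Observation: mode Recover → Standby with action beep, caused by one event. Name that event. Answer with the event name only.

try SIG_FOUND: (Recover, SIG_FOUND) → (Standby, beep)  ← matches
try SIG_LOST: (Recover, SIG_LOST) → (Standby, drive_stop)
try SIG_OK: (Recover, SIG_OK) → (Recover, beep)
try SIG_FULL: (Recover, SIG_FULL) → (Recover, beep)

SIG_FOUND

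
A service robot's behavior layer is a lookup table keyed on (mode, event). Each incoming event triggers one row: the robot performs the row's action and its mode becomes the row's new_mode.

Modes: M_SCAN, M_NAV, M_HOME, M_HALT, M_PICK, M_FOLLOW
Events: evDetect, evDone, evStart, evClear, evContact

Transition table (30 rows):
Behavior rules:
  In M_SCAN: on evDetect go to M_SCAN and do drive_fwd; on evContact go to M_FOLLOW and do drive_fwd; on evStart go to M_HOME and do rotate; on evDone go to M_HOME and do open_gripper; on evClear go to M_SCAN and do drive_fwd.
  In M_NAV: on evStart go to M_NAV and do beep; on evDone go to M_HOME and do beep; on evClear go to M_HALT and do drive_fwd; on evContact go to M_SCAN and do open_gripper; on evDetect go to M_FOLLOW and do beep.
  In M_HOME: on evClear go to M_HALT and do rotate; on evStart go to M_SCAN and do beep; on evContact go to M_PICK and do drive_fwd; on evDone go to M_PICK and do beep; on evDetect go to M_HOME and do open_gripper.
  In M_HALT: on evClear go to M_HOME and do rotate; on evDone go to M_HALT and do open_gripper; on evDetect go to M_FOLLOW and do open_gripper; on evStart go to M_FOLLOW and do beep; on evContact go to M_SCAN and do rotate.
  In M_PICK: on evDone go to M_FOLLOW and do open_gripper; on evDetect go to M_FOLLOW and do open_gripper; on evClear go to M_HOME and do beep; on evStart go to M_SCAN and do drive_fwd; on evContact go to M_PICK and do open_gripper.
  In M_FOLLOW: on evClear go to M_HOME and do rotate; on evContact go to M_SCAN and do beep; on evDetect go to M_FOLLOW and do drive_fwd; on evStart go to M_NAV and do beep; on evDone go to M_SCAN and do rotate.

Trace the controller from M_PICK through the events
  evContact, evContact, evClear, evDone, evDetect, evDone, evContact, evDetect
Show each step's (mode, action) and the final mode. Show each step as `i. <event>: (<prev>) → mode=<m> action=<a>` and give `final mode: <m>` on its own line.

final mode: M_FOLLOW

1. evContact: (M_PICK) → mode=M_PICK action=open_gripper
2. evContact: (M_PICK) → mode=M_PICK action=open_gripper
3. evClear: (M_PICK) → mode=M_HOME action=beep
4. evDone: (M_HOME) → mode=M_PICK action=beep
5. evDetect: (M_PICK) → mode=M_FOLLOW action=open_gripper
6. evDone: (M_FOLLOW) → mode=M_SCAN action=rotate
7. evContact: (M_SCAN) → mode=M_FOLLOW action=drive_fwd
8. evDetect: (M_FOLLOW) → mode=M_FOLLOW action=drive_fwd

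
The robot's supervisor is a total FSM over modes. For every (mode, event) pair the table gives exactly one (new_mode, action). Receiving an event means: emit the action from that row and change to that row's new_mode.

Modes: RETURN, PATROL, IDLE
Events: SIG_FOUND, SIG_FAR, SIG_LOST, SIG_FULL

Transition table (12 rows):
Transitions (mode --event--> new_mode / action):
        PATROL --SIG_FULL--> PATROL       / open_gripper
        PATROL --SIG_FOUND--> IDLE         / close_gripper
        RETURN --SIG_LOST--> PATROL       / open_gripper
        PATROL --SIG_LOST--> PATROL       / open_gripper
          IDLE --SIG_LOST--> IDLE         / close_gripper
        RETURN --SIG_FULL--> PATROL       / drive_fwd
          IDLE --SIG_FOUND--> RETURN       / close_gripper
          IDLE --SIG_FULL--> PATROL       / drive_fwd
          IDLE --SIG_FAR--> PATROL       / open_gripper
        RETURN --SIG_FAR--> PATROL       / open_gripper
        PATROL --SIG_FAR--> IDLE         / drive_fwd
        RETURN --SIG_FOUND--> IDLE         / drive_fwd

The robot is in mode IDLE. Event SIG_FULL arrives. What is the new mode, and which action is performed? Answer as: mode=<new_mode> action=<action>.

mode=PATROL action=drive_fwd

current mode = IDLE; filter table to that mode:
  (IDLE, SIG_LOST) → (IDLE, close_gripper)
  (IDLE, SIG_FOUND) → (RETURN, close_gripper)
  (IDLE, SIG_FULL) → (PATROL, drive_fwd)  ← event matches
  (IDLE, SIG_FAR) → (PATROL, open_gripper)
event = SIG_FULL selects (PATROL, drive_fwd)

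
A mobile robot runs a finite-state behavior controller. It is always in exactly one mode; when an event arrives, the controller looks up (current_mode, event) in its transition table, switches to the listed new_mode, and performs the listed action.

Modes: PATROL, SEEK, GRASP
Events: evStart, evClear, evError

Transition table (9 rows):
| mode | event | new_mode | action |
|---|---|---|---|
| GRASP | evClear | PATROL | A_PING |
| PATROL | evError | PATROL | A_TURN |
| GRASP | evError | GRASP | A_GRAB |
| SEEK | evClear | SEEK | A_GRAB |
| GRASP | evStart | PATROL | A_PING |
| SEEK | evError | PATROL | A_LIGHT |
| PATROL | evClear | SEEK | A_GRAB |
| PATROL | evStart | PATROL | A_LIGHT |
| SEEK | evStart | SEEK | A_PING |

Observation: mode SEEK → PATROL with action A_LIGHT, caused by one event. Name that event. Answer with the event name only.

try evStart: (SEEK, evStart) → (SEEK, A_PING)
try evClear: (SEEK, evClear) → (SEEK, A_GRAB)
try evError: (SEEK, evError) → (PATROL, A_LIGHT)  ← matches

evError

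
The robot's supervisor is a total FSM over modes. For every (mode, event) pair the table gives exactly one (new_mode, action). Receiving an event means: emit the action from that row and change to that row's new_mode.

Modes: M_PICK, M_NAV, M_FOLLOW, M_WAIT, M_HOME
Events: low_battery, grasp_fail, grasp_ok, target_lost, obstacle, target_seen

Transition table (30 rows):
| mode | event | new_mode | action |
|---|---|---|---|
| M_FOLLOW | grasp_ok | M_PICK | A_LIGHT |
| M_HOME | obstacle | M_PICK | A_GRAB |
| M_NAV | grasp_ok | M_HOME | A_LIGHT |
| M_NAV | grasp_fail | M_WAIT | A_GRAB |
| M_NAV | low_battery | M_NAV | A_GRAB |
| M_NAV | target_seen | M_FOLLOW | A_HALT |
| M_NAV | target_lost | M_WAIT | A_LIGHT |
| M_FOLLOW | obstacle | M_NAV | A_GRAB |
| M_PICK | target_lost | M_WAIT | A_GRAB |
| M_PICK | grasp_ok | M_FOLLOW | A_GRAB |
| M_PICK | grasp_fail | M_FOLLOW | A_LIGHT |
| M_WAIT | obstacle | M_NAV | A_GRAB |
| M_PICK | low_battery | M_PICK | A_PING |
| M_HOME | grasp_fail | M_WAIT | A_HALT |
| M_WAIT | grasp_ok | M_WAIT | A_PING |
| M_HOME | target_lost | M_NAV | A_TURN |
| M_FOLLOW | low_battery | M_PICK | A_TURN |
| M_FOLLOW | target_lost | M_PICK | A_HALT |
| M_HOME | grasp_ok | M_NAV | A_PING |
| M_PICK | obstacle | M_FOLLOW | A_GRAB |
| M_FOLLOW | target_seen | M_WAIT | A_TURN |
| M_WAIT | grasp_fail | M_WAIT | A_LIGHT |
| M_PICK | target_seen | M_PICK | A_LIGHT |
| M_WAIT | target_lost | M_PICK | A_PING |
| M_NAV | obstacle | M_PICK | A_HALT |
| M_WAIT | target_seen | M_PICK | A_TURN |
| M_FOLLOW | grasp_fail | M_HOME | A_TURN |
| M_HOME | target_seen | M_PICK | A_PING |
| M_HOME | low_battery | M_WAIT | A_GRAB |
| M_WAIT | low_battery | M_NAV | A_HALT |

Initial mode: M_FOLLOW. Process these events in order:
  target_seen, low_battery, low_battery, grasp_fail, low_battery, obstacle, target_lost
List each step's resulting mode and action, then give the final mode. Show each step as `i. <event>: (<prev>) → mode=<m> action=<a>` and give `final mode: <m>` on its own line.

final mode: M_WAIT

1. target_seen: (M_FOLLOW) → mode=M_WAIT action=A_TURN
2. low_battery: (M_WAIT) → mode=M_NAV action=A_HALT
3. low_battery: (M_NAV) → mode=M_NAV action=A_GRAB
4. grasp_fail: (M_NAV) → mode=M_WAIT action=A_GRAB
5. low_battery: (M_WAIT) → mode=M_NAV action=A_HALT
6. obstacle: (M_NAV) → mode=M_PICK action=A_HALT
7. target_lost: (M_PICK) → mode=M_WAIT action=A_GRAB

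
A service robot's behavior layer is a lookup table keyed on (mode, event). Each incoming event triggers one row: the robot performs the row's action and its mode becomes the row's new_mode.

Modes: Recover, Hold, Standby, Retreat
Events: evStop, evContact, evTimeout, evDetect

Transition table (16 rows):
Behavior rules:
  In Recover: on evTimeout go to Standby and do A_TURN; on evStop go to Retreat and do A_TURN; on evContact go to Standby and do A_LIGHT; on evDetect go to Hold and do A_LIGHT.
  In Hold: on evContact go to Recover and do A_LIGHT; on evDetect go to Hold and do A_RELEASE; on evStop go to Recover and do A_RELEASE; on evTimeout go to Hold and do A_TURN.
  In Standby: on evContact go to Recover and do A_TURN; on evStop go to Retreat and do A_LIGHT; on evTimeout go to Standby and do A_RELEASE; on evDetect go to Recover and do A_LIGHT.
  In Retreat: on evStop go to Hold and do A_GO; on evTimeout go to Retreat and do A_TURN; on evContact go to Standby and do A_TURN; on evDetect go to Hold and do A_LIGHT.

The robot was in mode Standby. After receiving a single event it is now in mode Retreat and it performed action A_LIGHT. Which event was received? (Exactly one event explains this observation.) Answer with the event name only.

evStop

try evStop: (Standby, evStop) → (Retreat, A_LIGHT)  ← matches
try evContact: (Standby, evContact) → (Recover, A_TURN)
try evTimeout: (Standby, evTimeout) → (Standby, A_RELEASE)
try evDetect: (Standby, evDetect) → (Recover, A_LIGHT)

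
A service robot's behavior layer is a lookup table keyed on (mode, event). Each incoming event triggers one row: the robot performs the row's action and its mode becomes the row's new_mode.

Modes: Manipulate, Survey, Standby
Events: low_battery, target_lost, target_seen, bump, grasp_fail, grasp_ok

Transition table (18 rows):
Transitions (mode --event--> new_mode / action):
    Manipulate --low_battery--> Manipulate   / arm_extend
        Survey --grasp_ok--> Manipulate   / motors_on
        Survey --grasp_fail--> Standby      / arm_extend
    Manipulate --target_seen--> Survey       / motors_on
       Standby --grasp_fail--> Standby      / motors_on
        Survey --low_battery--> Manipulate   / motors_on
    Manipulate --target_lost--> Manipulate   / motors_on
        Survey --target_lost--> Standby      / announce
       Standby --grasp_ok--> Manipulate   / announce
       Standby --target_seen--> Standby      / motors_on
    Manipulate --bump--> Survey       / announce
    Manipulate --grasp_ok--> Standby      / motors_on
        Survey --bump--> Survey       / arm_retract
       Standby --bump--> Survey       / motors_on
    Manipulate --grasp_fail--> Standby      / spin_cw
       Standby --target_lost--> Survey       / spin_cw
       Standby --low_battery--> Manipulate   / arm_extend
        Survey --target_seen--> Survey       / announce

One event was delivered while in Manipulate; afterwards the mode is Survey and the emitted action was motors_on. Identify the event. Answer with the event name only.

target_seen

try low_battery: (Manipulate, low_battery) → (Manipulate, arm_extend)
try target_lost: (Manipulate, target_lost) → (Manipulate, motors_on)
try target_seen: (Manipulate, target_seen) → (Survey, motors_on)  ← matches
try bump: (Manipulate, bump) → (Survey, announce)
try grasp_fail: (Manipulate, grasp_fail) → (Standby, spin_cw)
try grasp_ok: (Manipulate, grasp_ok) → (Standby, motors_on)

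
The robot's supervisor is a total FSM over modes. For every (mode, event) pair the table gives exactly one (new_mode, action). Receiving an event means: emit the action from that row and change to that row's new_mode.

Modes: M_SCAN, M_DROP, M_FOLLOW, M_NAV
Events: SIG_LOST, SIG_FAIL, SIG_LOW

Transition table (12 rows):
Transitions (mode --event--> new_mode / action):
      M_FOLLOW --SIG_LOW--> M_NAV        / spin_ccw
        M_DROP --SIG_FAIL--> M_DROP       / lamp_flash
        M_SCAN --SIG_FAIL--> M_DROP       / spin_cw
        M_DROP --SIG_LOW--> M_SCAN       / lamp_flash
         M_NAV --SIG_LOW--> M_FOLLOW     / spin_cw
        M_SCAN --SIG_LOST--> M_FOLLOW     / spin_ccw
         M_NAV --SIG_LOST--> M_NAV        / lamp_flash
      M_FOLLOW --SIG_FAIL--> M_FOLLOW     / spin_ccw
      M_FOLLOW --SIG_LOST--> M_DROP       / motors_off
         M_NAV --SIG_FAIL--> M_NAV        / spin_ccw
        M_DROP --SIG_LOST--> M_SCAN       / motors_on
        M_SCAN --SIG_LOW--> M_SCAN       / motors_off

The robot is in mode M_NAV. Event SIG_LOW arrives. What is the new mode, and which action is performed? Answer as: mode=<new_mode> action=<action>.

current mode = M_NAV; filter table to that mode:
  (M_NAV, SIG_LOW) → (M_FOLLOW, spin_cw)  ← event matches
  (M_NAV, SIG_LOST) → (M_NAV, lamp_flash)
  (M_NAV, SIG_FAIL) → (M_NAV, spin_ccw)
event = SIG_LOW selects (M_FOLLOW, spin_cw)

mode=M_FOLLOW action=spin_cw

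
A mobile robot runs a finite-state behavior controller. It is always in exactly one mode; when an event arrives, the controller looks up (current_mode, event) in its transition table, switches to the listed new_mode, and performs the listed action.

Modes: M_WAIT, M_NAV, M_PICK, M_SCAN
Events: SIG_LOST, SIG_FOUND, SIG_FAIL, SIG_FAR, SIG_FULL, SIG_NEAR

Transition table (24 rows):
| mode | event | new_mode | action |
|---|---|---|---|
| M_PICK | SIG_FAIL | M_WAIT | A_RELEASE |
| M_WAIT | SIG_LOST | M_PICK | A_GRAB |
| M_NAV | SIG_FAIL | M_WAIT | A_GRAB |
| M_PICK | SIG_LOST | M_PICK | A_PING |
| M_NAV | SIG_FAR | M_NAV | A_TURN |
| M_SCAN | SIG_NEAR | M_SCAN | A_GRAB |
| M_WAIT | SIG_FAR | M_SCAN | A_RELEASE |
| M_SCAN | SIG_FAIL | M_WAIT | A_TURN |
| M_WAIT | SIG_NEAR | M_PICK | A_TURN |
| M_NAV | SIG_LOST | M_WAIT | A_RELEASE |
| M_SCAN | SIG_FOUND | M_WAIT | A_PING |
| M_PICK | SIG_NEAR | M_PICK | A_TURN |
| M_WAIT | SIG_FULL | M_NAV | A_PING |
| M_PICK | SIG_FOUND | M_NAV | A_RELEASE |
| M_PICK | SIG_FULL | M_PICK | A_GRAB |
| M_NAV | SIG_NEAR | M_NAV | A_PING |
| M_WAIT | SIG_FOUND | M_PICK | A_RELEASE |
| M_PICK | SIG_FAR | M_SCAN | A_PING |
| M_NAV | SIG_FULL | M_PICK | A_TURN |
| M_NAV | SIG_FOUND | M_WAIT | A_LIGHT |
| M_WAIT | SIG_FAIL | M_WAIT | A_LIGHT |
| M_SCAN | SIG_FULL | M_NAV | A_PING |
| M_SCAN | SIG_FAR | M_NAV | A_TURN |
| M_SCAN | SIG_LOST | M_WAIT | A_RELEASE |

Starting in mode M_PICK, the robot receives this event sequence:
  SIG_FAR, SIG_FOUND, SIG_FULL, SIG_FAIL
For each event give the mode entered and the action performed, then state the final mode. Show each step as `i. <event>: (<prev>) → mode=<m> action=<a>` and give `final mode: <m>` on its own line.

final mode: M_WAIT

1. SIG_FAR: (M_PICK) → mode=M_SCAN action=A_PING
2. SIG_FOUND: (M_SCAN) → mode=M_WAIT action=A_PING
3. SIG_FULL: (M_WAIT) → mode=M_NAV action=A_PING
4. SIG_FAIL: (M_NAV) → mode=M_WAIT action=A_GRAB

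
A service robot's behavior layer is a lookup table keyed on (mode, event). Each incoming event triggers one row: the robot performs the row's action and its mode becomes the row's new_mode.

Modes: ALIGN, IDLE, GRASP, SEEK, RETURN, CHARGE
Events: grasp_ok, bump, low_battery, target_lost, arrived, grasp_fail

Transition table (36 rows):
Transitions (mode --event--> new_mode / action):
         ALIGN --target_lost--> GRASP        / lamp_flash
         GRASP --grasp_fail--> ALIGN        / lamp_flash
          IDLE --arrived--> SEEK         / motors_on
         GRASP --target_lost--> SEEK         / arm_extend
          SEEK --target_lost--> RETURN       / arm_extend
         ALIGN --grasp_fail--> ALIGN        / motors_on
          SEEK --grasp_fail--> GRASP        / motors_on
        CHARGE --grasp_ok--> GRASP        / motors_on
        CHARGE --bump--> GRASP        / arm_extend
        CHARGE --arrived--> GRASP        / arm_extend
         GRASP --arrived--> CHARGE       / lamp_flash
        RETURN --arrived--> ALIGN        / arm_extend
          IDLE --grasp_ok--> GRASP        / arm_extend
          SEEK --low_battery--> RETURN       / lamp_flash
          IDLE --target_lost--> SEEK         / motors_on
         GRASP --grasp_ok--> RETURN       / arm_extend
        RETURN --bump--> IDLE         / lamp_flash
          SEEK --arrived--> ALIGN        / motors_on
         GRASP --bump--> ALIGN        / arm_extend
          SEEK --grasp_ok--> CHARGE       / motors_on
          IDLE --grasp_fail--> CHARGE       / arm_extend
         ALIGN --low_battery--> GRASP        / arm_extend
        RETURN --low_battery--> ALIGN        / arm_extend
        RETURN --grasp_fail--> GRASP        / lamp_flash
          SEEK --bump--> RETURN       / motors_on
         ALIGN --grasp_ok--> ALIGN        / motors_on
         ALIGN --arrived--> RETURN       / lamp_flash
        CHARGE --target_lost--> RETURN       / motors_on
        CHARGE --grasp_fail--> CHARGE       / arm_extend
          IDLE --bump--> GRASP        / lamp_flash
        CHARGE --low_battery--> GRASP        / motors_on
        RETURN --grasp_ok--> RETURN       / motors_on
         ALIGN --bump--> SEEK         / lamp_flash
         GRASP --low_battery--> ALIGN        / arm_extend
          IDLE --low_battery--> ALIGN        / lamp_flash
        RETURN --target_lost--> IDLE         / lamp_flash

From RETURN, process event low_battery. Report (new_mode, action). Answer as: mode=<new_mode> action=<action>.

current mode = RETURN; filter table to that mode:
  (RETURN, arrived) → (ALIGN, arm_extend)
  (RETURN, bump) → (IDLE, lamp_flash)
  (RETURN, low_battery) → (ALIGN, arm_extend)  ← event matches
  (RETURN, grasp_fail) → (GRASP, lamp_flash)
  (RETURN, grasp_ok) → (RETURN, motors_on)
  (RETURN, target_lost) → (IDLE, lamp_flash)
event = low_battery selects (ALIGN, arm_extend)

mode=ALIGN action=arm_extend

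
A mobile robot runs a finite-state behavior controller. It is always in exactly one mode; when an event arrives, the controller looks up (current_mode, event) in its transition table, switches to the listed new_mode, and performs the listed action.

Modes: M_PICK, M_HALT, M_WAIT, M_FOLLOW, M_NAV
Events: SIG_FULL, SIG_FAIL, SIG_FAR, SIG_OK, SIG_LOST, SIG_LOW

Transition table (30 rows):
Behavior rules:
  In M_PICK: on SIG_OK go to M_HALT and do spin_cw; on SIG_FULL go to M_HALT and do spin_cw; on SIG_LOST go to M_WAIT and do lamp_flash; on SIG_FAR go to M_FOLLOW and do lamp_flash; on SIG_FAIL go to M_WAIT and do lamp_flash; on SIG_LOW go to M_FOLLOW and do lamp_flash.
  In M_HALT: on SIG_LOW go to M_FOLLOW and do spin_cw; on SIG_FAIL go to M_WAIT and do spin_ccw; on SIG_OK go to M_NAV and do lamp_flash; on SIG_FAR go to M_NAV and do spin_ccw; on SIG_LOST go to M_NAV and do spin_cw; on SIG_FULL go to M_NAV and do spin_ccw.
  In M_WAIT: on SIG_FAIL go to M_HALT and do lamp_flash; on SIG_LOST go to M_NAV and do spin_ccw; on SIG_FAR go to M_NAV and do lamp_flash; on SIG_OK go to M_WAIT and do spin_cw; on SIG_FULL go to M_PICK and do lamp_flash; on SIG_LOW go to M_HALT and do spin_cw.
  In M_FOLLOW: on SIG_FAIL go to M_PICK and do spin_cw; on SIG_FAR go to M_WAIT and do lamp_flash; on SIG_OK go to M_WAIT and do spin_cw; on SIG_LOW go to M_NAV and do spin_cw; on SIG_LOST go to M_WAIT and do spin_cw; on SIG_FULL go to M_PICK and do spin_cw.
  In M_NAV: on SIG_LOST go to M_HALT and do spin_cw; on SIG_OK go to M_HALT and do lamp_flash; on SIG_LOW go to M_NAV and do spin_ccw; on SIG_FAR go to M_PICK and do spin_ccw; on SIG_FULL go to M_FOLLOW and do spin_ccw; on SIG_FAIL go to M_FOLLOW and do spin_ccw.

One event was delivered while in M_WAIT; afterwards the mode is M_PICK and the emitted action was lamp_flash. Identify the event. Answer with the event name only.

SIG_FULL

try SIG_FULL: (M_WAIT, SIG_FULL) → (M_PICK, lamp_flash)  ← matches
try SIG_FAIL: (M_WAIT, SIG_FAIL) → (M_HALT, lamp_flash)
try SIG_FAR: (M_WAIT, SIG_FAR) → (M_NAV, lamp_flash)
try SIG_OK: (M_WAIT, SIG_OK) → (M_WAIT, spin_cw)
try SIG_LOST: (M_WAIT, SIG_LOST) → (M_NAV, spin_ccw)
try SIG_LOW: (M_WAIT, SIG_LOW) → (M_HALT, spin_cw)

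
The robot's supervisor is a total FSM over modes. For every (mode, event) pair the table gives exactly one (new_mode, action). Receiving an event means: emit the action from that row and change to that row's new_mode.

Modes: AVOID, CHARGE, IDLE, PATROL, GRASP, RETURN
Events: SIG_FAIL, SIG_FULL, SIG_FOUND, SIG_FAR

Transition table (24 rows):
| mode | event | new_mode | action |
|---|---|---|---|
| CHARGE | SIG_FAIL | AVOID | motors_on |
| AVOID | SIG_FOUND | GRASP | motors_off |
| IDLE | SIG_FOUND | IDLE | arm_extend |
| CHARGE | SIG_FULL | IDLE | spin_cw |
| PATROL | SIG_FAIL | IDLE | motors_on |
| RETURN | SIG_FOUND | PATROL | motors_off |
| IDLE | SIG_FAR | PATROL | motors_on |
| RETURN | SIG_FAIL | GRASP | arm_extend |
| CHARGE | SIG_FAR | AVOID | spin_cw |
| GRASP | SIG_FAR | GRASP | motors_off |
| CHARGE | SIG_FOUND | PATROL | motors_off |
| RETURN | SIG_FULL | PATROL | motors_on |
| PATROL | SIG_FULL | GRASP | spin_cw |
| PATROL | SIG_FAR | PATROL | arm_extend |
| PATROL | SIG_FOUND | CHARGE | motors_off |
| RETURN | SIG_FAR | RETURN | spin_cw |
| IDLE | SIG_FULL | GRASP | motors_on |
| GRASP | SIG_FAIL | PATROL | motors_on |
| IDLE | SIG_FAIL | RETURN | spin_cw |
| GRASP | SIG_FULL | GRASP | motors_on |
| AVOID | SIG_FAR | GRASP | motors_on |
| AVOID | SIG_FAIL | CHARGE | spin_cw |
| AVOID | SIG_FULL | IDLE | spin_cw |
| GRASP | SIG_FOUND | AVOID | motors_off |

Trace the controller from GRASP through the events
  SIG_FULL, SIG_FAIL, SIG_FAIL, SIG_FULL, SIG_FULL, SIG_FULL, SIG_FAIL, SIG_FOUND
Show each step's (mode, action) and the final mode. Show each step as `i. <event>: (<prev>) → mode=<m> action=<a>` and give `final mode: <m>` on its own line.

1. SIG_FULL: (GRASP) → mode=GRASP action=motors_on
2. SIG_FAIL: (GRASP) → mode=PATROL action=motors_on
3. SIG_FAIL: (PATROL) → mode=IDLE action=motors_on
4. SIG_FULL: (IDLE) → mode=GRASP action=motors_on
5. SIG_FULL: (GRASP) → mode=GRASP action=motors_on
6. SIG_FULL: (GRASP) → mode=GRASP action=motors_on
7. SIG_FAIL: (GRASP) → mode=PATROL action=motors_on
8. SIG_FOUND: (PATROL) → mode=CHARGE action=motors_off

final mode: CHARGE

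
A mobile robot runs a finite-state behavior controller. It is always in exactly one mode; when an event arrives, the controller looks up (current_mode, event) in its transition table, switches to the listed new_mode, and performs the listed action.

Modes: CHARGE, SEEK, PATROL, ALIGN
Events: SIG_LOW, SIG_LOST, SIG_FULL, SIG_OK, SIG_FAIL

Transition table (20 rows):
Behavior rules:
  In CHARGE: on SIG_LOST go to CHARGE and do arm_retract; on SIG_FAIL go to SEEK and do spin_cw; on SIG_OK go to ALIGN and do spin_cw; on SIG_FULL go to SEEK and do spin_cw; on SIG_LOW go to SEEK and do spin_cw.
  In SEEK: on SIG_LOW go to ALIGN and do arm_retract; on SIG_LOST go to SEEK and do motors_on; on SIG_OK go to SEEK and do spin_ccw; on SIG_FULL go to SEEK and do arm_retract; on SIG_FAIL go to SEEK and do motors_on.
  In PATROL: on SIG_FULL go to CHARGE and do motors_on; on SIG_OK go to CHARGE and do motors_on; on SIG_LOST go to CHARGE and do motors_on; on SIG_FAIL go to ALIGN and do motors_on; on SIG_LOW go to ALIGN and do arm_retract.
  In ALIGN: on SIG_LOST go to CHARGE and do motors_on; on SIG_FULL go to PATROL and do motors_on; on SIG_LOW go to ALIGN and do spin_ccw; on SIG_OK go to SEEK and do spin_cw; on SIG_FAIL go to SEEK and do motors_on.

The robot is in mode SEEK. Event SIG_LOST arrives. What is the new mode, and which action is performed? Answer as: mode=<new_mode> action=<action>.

current mode = SEEK; filter table to that mode:
  (SEEK, SIG_LOW) → (ALIGN, arm_retract)
  (SEEK, SIG_LOST) → (SEEK, motors_on)  ← event matches
  (SEEK, SIG_OK) → (SEEK, spin_ccw)
  (SEEK, SIG_FULL) → (SEEK, arm_retract)
  (SEEK, SIG_FAIL) → (SEEK, motors_on)
event = SIG_LOST selects (SEEK, motors_on)

mode=SEEK action=motors_on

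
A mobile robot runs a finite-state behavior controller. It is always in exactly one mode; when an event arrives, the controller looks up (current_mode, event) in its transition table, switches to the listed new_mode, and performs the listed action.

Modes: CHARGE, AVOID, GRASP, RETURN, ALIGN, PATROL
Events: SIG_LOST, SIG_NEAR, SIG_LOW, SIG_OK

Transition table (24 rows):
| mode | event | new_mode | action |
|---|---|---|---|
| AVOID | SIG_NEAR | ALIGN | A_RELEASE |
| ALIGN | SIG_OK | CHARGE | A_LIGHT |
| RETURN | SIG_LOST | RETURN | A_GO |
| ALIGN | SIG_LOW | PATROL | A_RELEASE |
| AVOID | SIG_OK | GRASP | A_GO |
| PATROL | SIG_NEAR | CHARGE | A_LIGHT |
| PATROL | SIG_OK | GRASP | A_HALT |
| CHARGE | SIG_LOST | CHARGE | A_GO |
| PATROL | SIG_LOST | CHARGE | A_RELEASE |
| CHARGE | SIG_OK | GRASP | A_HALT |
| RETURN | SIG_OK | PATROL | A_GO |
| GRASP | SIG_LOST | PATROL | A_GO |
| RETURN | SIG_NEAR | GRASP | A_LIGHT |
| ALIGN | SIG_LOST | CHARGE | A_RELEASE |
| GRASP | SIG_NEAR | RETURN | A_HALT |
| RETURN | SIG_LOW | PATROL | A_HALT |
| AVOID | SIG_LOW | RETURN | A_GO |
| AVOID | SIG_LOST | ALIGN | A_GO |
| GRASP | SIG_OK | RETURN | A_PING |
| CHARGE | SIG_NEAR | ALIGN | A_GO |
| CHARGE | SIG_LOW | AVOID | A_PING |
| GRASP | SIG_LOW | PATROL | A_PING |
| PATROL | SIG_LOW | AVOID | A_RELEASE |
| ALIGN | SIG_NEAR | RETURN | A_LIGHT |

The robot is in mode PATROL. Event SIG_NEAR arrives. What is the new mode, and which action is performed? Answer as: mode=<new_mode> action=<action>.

current mode = PATROL; filter table to that mode:
  (PATROL, SIG_NEAR) → (CHARGE, A_LIGHT)  ← event matches
  (PATROL, SIG_OK) → (GRASP, A_HALT)
  (PATROL, SIG_LOST) → (CHARGE, A_RELEASE)
  (PATROL, SIG_LOW) → (AVOID, A_RELEASE)
event = SIG_NEAR selects (CHARGE, A_LIGHT)

mode=CHARGE action=A_LIGHT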